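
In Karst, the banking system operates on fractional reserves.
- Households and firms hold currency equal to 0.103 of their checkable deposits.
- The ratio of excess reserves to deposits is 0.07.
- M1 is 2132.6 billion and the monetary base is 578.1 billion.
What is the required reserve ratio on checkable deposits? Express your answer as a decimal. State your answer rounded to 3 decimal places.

Using m = M/MB = 2132.6/578.1 ≈ 3.688981. Since m = (1 + c)/(c + rr + e), the denominator satisfies c + rr + e = (1 + c)/m = (1 + 0.103) / 3.688981 ≈ 0.298999.
With c = 0.103 and e = 0.07, the required reserve ratio on checkable deposits is 0.298999 − 0.103 − 0.07 = 0.125999.

0.126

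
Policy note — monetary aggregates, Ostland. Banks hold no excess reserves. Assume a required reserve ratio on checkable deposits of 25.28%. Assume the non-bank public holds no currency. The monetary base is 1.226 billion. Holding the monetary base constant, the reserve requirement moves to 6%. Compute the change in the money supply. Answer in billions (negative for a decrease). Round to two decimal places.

Initially m₁ = 1 / (0.2528) ≈ 3.9557, so M₁ = 3.9557 × 1.226 ≈ 4.8497 billion.
After the change m₂ = 1 / (0.06) ≈ 16.6667, so M₂ = 16.6667 × 1.226 ≈ 20.4334 billion.
ΔM = M₂ − M₁ = 20.4334 − 4.8497 = 15.5837 billion.

15.58 billion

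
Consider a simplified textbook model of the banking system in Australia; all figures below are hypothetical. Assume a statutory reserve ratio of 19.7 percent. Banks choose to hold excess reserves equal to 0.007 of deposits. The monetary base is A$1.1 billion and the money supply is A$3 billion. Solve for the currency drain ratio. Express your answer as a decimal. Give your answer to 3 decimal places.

Using m = M/MB = 3/1.1 ≈ 2.727273. From m = (1 + c)/(c + rr + e), rearranging gives 1 + c = m·(c + rr + e), so c·(1 − m) = m·(rr + e) − 1.
Hence c = [m·(rr + e) − 1]/(1 − m) = [2.727273 × (0.197 + 0.007) − 1] / (1 − 2.727273) ≈ 0.256842.

0.257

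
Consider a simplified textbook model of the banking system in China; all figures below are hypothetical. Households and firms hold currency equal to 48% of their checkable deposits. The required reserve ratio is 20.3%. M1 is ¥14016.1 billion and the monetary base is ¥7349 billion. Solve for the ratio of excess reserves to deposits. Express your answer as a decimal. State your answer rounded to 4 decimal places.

Using m = M/MB = 14016.1/7349 ≈ 1.907212. Since m = (1 + c)/(c + rr + e), the denominator satisfies c + rr + e = (1 + c)/m = (1 + 0.48) / 1.907212 ≈ 0.776002.
With c = 0.48 and rr = 0.203, the ratio of excess reserves to deposits is 0.776002 − 0.48 − 0.203 = 0.093002.

0.0930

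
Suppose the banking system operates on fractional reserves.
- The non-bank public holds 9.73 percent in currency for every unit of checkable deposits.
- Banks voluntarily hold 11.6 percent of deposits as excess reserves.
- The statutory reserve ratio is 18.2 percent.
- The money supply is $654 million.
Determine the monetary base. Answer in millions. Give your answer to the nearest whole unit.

$236 million

The money multiplier is m = (1 + c) / (rr + e + c) = (1 + 0.0973) / (0.182 + 0.116 + 0.0973) ≈ 2.7759.
MB = M / m = 654 / 2.7759 ≈ 235.5993 million.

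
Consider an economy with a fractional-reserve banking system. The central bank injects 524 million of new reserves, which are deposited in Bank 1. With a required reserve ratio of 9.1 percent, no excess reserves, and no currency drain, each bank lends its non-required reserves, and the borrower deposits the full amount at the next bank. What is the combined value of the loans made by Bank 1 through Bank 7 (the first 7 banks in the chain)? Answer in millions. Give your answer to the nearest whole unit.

Bank i lends (1 − rr)^i of the original deposit: Bank 1 lends 524·0.9090 = 476.3160, Bank 2 lends 524·0.9090² ≈ 432.9712, and so on.
Summing a geometric series: total = 524·[0.9090·(1 − 0.9090^7) / (1 − 0.9090)] ≈ 2550.1277 million.

2550 million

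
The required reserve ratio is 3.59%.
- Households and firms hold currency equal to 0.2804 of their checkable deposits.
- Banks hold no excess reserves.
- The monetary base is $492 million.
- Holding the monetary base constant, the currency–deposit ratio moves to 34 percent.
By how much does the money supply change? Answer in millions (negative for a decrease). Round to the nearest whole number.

Initially m₁ = (1 + 0.2804) / (0.0359 + 0.2804) ≈ 4.0481, so M₁ = 4.0481 × 492 = 1991.6652 million.
After the change m₂ = (1 + 0.34) / (0.0359 + 0.34) ≈ 3.5648, so M₂ = 3.5648 × 492 = 1753.8816 million.
ΔM = M₂ − M₁ = 1753.8816 − 1991.6652 = -237.7836 million.

-238 million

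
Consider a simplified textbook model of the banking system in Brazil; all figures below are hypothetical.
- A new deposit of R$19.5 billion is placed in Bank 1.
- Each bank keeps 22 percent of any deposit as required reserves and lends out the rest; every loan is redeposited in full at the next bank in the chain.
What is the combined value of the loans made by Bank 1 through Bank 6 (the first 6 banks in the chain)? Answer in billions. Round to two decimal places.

Bank i lends (1 − rr)^i of the original deposit: Bank 1 lends 19.5·0.7800 = 15.2100, Bank 2 lends 19.5·0.7800² = 11.8638, and so on.
Summing a geometric series: total = 19.5·[0.7800·(1 − 0.7800^6) / (1 − 0.7800)] ≈ 53.5669 billion.

R$53.57 billion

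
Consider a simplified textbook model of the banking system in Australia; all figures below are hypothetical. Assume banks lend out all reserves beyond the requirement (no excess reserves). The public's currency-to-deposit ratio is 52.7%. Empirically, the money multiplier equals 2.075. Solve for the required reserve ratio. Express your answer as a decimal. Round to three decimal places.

Using m = 2.075. Since m = (1 + c)/(c + rr + e), the denominator satisfies c + rr + e = (1 + c)/m = (1 + 0.527) / 2.075 ≈ 0.735904.
With c = 0.527 and e = 0, the required reserve ratio is 0.735904 − 0.527 − 0 = 0.208904.

0.209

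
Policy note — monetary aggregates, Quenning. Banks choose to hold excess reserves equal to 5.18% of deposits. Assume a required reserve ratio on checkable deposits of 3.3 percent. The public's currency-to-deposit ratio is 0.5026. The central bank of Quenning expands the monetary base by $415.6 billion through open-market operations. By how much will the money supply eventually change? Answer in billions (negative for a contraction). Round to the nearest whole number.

$1063 billion

The money multiplier is m = (1 + c) / (rr + e + c) = (1 + 0.5026) / (0.033 + 0.0518 + 0.5026) ≈ 2.5581.
The purchase adds 415.6 billion of base, so ΔM = m × ΔMB = 2.5581 × (+415.6) ≈ 1063.1464 billion.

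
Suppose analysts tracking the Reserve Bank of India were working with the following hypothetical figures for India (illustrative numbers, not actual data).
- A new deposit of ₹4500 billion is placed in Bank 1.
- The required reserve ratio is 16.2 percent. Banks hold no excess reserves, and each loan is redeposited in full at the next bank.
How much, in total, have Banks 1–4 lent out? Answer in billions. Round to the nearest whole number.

₹11798 billion

Bank i lends (1 − rr)^i of the original deposit: Bank 1 lends 4500·0.8380 = 3771.0000, Bank 2 lends 4500·0.8380² = 3160.0980, and so on.
Summing a geometric series: total = 4500·[0.8380·(1 − 0.8380^4) / (1 − 0.8380)] ≈ 11798.4200 billion.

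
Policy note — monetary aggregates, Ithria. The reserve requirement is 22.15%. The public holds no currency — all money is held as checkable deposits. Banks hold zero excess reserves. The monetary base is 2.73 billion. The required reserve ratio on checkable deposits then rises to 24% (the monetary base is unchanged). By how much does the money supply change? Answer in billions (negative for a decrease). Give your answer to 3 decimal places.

Initially m₁ = 1 / (0.2215) ≈ 4.51467, so M₁ = 4.51467 × 2.73 ≈ 12.325 billion.
After the change m₂ = 1 / (0.24) ≈ 4.16667, so M₂ = 4.16667 × 2.73 ≈ 11.375 billion.
ΔM = M₂ − M₁ = 11.375 − 12.325 = -0.95 billion.

-0.950 billion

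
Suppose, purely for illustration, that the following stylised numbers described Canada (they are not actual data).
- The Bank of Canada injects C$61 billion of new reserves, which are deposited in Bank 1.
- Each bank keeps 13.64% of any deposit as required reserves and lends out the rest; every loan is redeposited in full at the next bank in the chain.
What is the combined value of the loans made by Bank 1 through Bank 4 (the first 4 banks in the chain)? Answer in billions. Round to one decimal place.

C$171.4 billion

Bank i lends (1 − rr)^i of the original deposit: Bank 1 lends 61·0.8636 = 52.6796, Bank 2 lends 61·0.8636² ≈ 45.4941, and so on.
Summing a geometric series: total = 61·[0.8636·(1 − 0.8636^4) / (1 − 0.8636)] ≈ 171.3921 billion.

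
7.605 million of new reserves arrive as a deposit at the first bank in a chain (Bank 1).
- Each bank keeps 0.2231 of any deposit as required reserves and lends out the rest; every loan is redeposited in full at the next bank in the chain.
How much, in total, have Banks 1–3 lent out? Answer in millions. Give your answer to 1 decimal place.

14.1 million

Bank i lends (1 − rr)^i of the original deposit: Bank 1 lends 7.605·0.7769 ≈ 5.9083, Bank 2 lends 7.605·0.7769² ≈ 4.5902, and so on.
Summing a geometric series: total = 7.605·[0.7769·(1 − 0.7769^3) / (1 − 0.7769)] ≈ 14.0646 million.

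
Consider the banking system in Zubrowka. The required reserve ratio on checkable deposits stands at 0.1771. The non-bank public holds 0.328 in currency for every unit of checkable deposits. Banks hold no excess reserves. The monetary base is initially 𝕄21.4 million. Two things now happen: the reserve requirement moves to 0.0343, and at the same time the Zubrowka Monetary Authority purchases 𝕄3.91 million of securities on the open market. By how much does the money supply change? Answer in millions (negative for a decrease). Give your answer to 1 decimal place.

𝕄36.5 million

Before: m₁ = (1 + 0.328) / (0.1771 + 0.328) ≈ 2.6292, MB₁ = 21.4, so M₁ = 2.6292 × 21.4 ≈ 56.2649 million.
After: m₂ = (1 + 0.328) / (0.0343 + 0.328) ≈ 3.6655, MB₂ = 21.4 + 3.91 = 25.31, so M₂ = 3.6655 × 25.31 ≈ 92.7738 million.
ΔM = M₂ − M₁ = 92.7738 − 56.2649 = 36.5089 million.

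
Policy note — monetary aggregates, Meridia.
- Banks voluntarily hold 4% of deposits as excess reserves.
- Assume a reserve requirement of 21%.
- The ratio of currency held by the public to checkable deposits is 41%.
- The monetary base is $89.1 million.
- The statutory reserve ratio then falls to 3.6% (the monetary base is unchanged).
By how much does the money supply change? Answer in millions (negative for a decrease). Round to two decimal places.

Initially m₁ = (1 + 0.41) / (0.21 + 0.04 + 0.41) ≈ 2.13636, so M₁ = 2.13636 × 89.1 ≈ 190.3497 million.
After the change m₂ = (1 + 0.41) / (0.036 + 0.04 + 0.41) ≈ 2.90123, so M₂ = 2.90123 × 89.1 ≈ 258.4996 million.
ΔM = M₂ − M₁ = 258.4996 − 190.3497 = 68.1499 million.

$68.15 million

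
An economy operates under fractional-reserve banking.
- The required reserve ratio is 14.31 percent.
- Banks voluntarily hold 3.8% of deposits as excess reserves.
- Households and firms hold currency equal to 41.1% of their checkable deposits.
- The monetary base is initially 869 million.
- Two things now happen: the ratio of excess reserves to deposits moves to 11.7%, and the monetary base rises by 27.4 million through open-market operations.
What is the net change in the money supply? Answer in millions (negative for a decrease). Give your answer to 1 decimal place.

-186.2 million

Before: m₁ = (1 + 0.411) / (0.1431 + 0.038 + 0.411) ≈ 2.38304, MB₁ = 869, so M₁ = 2.38304 × 869 ≈ 2070.8618 million.
After: m₂ = (1 + 0.411) / (0.1431 + 0.117 + 0.411) ≈ 2.10252, MB₂ = 869 + 27.4 = 896.4, so M₂ = 2.10252 × 896.4 ≈ 1884.6989 million.
ΔM = M₂ − M₁ = 1884.6989 − 2070.8618 = -186.1629 million.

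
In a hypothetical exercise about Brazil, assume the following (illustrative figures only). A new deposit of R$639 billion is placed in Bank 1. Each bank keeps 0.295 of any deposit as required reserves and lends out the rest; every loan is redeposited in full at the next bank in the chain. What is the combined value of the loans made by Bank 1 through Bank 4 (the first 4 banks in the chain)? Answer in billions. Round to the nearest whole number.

Bank i lends (1 − rr)^i of the original deposit: Bank 1 lends 639·0.7050 = 450.4950, Bank 2 lends 639·0.7050² ≈ 317.5990, and so on.
Summing a geometric series: total = 639·[0.7050·(1 − 0.7050^4) / (1 − 0.7050)] ≈ 1149.8559 billion.

R$1150 billion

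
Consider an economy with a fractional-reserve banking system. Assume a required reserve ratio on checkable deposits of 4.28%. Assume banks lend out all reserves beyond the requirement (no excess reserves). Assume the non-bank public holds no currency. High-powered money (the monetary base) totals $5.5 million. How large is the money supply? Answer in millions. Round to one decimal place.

With no currency drain or excess reserves, the money multiplier is m = 1/rr = 1/0.0428 ≈ 23.3645.
Money supply M = m × MB = 23.3645 × 5.5 ≈ 128.5048 million.

$128.5 million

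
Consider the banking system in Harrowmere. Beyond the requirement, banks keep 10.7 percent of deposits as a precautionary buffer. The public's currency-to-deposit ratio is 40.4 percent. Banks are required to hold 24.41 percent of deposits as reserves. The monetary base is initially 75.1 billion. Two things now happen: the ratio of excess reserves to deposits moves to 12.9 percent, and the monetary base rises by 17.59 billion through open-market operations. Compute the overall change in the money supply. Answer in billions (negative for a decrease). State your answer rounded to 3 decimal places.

Before: m₁ = (1 + 0.404) / (0.2441 + 0.107 + 0.404) ≈ 1.859356, MB₁ = 75.1, so M₁ = 1.859356 × 75.1 ≈ 139.6376 billion.
After: m₂ = (1 + 0.404) / (0.2441 + 0.129 + 0.404) ≈ 1.806717, MB₂ = 75.1 + 17.59 = 92.69, so M₂ = 1.806717 × 92.69 ≈ 167.4646 billion.
ΔM = M₂ − M₁ = 167.4646 − 139.6376 = 27.827 billion.

27.827 billion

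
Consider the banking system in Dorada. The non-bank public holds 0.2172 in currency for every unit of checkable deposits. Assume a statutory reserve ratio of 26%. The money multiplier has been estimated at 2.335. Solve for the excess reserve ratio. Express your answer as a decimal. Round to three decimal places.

Using m = 2.335. Since m = (1 + c)/(c + rr + e), the denominator satisfies c + rr + e = (1 + c)/m = (1 + 0.2172) / 2.335 ≈ 0.521285.
With c = 0.2172 and rr = 0.26, the excess reserve ratio is 0.521285 − 0.2172 − 0.26 = 0.044085.

0.044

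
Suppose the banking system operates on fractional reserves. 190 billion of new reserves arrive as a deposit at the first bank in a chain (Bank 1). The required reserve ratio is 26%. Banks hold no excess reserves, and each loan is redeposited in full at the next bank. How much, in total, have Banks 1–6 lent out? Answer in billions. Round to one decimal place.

452.0 billion

Bank i lends (1 − rr)^i of the original deposit: Bank 1 lends 190·0.7400 = 140.6000, Bank 2 lends 190·0.7400² = 104.0440, and so on.
Summing a geometric series: total = 190·[0.7400·(1 − 0.7400^6) / (1 − 0.7400)] ≈ 451.9714 billion.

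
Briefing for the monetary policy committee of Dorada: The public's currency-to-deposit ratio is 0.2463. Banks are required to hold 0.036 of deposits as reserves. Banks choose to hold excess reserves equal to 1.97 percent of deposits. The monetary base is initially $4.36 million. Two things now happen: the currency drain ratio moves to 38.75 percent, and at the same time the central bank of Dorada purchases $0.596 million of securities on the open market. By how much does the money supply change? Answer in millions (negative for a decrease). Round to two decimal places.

-2.48 million

Before: m₁ = (1 + 0.2463) / (0.036 + 0.0197 + 0.2463) ≈ 4.1268, MB₁ = 4.36, so M₁ = 4.1268 × 4.36 ≈ 17.9928 million.
After: m₂ = (1 + 0.3875) / (0.036 + 0.0197 + 0.3875) ≈ 3.1306, MB₂ = 4.36 + 0.596 = 4.956, so M₂ = 3.1306 × 4.956 ≈ 15.5153 million.
ΔM = M₂ − M₁ = 15.5153 − 17.9928 = -2.4775 million.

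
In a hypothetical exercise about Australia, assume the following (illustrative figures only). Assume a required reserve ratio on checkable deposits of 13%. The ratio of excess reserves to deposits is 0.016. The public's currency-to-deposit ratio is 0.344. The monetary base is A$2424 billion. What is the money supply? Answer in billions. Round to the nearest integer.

The money multiplier is m = (1 + c) / (rr + e + c) = (1 + 0.344) / (0.13 + 0.016 + 0.344) ≈ 2.74286.
So M = m × MB = 2.74286 × 2424 ≈ 6648.6926 billion.

A$6649 billion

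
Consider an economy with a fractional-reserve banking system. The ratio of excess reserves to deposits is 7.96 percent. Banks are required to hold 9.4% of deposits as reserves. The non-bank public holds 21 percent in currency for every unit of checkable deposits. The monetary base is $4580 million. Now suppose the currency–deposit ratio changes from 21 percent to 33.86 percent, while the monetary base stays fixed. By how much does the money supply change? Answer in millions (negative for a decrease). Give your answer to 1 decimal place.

-2477.3 million

Initially m₁ = (1 + 0.21) / (0.094 + 0.0796 + 0.21) ≈ 3.154327, so M₁ = 3.154327 × 4580 ≈ 14446.8177 million.
After the change m₂ = (1 + 0.3386) / (0.094 + 0.0796 + 0.3386) ≈ 2.613432, so M₂ = 2.613432 × 4580 ≈ 11969.5186 million.
ΔM = M₂ − M₁ = 11969.5186 − 14446.8177 = -2477.2991 million.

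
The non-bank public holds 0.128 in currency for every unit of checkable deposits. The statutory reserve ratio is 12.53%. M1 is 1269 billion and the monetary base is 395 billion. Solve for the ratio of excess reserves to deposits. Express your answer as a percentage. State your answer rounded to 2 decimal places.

Using m = M/MB = 1269/395 ≈ 3.212658. Since m = (1 + c)/(c + rr + e), the denominator satisfies c + rr + e = (1 + c)/m = (1 + 0.128) / 3.212658 ≈ 0.351111.
With c = 0.128 and rr = 0.1253, the ratio of excess reserves to deposits is 0.351111 − 0.128 − 0.1253 = 0.097811.

9.78%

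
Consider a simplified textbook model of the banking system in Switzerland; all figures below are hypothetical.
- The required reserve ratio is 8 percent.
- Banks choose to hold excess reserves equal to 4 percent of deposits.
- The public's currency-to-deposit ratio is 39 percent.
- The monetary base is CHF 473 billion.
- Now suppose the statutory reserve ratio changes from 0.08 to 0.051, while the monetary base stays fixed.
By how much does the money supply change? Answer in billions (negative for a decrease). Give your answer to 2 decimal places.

Initially m₁ = (1 + 0.39) / (0.08 + 0.04 + 0.39) ≈ 2.725490, so M₁ = 2.725490 × 473 ≈ 1289.1568 billion.
After the change m₂ = (1 + 0.39) / (0.051 + 0.04 + 0.39) ≈ 2.889813, so M₂ = 2.889813 × 473 ≈ 1366.8815 billion.
ΔM = M₂ − M₁ = 1366.8815 − 1289.1568 = 77.7247 billion.

CHF 77.72 billion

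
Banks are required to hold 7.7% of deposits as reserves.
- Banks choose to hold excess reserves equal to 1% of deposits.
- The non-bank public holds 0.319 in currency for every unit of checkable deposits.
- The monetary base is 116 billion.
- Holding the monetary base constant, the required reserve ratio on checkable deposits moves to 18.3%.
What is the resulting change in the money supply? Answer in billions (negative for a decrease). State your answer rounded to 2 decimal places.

-78.02 billion

Initially m₁ = (1 + 0.319) / (0.077 + 0.01 + 0.319) ≈ 3.248768, so M₁ = 3.248768 × 116 ≈ 376.8571 billion.
After the change m₂ = (1 + 0.319) / (0.183 + 0.01 + 0.319) ≈ 2.576172, so M₂ = 2.576172 × 116 ≈ 298.836 billion.
ΔM = M₂ − M₁ = 298.836 − 376.8571 = -78.0211 billion.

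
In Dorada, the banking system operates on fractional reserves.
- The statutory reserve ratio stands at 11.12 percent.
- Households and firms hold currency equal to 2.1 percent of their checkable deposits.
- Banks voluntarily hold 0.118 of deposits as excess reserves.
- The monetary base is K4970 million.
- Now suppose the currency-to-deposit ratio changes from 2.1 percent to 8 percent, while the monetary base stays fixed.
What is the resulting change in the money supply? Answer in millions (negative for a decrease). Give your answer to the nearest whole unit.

Initially m₁ = (1 + 0.021) / (0.1112 + 0.118 + 0.021) ≈ 4.08074, so M₁ = 4.08074 × 4970 = 20281.2778 million.
After the change m₂ = (1 + 0.08) / (0.1112 + 0.118 + 0.08) ≈ 3.49288, so M₂ = 3.49288 × 4970 = 17359.6136 million.
ΔM = M₂ − M₁ = 17359.6136 − 20281.2778 = -2921.6642 million.

-2922 million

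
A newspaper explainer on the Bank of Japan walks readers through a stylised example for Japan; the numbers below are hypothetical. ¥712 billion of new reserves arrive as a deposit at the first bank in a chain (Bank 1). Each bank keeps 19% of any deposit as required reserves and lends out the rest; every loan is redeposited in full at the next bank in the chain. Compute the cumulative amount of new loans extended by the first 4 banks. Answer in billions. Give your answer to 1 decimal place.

¥1728.7 billion

Bank i lends (1 − rr)^i of the original deposit: Bank 1 lends 712·0.8100 = 576.7200, Bank 2 lends 712·0.8100² = 467.1432, and so on.
Summing a geometric series: total = 712·[0.8100·(1 − 0.8100^4) / (1 − 0.8100)] ≈ 1728.7418 billion.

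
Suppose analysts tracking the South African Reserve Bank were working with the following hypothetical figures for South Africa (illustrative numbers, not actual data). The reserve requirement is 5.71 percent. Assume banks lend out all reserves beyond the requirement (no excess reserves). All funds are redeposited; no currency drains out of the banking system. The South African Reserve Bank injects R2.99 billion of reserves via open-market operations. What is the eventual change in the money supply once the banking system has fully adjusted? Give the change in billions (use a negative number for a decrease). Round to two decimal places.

The simple money multiplier is m = 1/rr = 1/0.0571 ≈ 17.5131.
An open-market purchase increases the monetary base by 2.99 billion, so ΔM = m × ΔMB = 17.5131 × 2.99 ≈ 52.3642 billion.

R52.36 billion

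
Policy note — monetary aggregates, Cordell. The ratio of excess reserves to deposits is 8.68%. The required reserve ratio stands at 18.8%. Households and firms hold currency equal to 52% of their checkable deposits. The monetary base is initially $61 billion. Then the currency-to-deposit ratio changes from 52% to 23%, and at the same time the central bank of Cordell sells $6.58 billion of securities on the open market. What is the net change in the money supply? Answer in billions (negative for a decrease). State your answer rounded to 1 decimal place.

Before: m₁ = (1 + 0.52) / (0.188 + 0.0868 + 0.52) ≈ 1.9124, MB₁ = 61, so M₁ = 1.9124 × 61 = 116.6564 billion.
After: m₂ = (1 + 0.23) / (0.188 + 0.0868 + 0.23) ≈ 2.4366, MB₂ = 61 − 6.58 = 54.42, so M₂ = 2.4366 × 54.42 ≈ 132.5998 billion.
ΔM = M₂ − M₁ = 132.5998 − 116.6564 = 15.9434 billion.

$15.9 billion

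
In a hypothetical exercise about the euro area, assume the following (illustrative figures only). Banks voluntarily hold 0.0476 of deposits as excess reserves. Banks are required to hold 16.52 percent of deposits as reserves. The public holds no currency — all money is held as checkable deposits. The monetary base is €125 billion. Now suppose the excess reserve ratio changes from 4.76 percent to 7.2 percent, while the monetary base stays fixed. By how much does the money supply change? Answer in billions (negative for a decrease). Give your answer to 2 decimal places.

-60.42 billion

Initially m₁ = 1 / (0.1652 + 0.0476) ≈ 4.699248, so M₁ = 4.699248 × 125 = 587.406 billion.
After the change m₂ = 1 / (0.1652 + 0.072) ≈ 4.215852, so M₂ = 4.215852 × 125 = 526.9815 billion.
ΔM = M₂ − M₁ = 526.9815 − 587.406 = -60.4245 billion.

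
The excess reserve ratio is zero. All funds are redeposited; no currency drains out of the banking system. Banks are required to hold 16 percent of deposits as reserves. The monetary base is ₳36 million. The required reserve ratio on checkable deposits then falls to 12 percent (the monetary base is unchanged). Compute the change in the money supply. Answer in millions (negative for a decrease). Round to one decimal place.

Initially m₁ = 1 / (0.16) = 6.25, so M₁ = 6.25 × 36 = 225 million.
After the change m₂ = 1 / (0.12) ≈ 8.3333, so M₂ = 8.3333 × 36 = 299.9988 million.
ΔM = M₂ − M₁ = 299.9988 − 225 = 74.9988 million.

₳75.0 million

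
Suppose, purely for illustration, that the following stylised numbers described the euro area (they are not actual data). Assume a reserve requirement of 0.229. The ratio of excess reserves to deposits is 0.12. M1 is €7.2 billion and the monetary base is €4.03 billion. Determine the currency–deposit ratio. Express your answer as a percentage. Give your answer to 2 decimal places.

47.86%

Using m = M/MB = 7.2/4.03 ≈ 1.786600. From m = (1 + c)/(c + rr + e), rearranging gives 1 + c = m·(c + rr + e), so c·(1 − m) = m·(rr + e) − 1.
Hence c = [m·(rr + e) − 1]/(1 − m) = [1.786600 × (0.229 + 0.12) − 1] / (1 − 1.786600) ≈ 0.478613.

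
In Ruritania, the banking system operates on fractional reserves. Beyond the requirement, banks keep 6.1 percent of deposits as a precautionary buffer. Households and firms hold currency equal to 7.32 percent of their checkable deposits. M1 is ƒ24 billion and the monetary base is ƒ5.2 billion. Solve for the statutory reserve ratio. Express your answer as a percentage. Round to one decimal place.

Using m = M/MB = 24/5.2 ≈ 4.615385. Since m = (1 + c)/(c + rr + e), the denominator satisfies c + rr + e = (1 + c)/m = (1 + 0.0732) / 4.615385 ≈ 0.232527.
With c = 0.0732 and e = 0.061, the statutory reserve ratio is 0.232527 − 0.0732 − 0.061 = 0.098327.

9.8%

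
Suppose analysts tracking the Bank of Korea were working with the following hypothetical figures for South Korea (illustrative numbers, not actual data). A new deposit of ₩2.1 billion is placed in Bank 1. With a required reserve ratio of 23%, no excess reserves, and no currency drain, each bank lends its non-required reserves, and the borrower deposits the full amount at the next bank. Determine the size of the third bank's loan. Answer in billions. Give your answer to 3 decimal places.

Each bank lends a fraction (1 − rr) = 0.7700 of the deposit it receives, so Bank 3 receives 2.1·0.7700^2 and lends 2.1·0.7700^3 ≈ 0.9587 billion.

₩0.959 billion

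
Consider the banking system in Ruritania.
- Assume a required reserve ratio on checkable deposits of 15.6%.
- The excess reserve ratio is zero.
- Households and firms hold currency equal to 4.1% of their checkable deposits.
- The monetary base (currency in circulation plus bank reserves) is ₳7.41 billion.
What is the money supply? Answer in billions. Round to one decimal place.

The money multiplier is m = (1 + c) / (rr + c) = (1 + 0.041) / (0.156 + 0.041) ≈ 5.2843.
So M = m × MB = 5.2843 × 7.41 ≈ 39.1567 billion.

₳39.2 billion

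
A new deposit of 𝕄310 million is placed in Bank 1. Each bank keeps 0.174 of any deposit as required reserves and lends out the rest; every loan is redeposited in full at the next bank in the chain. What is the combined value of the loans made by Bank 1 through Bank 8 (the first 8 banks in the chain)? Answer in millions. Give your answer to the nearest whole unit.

𝕄1153 million

Bank i lends (1 − rr)^i of the original deposit: Bank 1 lends 310·0.8260 = 256.0600, Bank 2 lends 310·0.8260² ≈ 211.5056, and so on.
Summing a geometric series: total = 310·[0.8260·(1 − 0.8260^8) / (1 − 0.8260)] ≈ 1152.7251 million.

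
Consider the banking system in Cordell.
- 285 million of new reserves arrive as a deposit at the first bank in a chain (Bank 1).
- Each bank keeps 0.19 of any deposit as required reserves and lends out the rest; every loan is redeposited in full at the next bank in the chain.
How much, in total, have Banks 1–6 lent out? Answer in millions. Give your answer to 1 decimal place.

Bank i lends (1 − rr)^i of the original deposit: Bank 1 lends 285·0.8100 = 230.8500, Bank 2 lends 285·0.8100² = 186.9885, and so on.
Summing a geometric series: total = 285·[0.8100·(1 − 0.8100^6) / (1 − 0.8100)] ≈ 871.8481 million.

871.8 million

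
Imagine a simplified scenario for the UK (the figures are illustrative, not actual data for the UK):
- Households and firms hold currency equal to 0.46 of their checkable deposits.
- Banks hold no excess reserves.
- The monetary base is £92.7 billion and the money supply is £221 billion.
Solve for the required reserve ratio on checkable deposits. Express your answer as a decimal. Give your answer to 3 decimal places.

Using m = M/MB = 221/92.7 ≈ 2.384035. Since m = (1 + c)/(c + rr + e), the denominator satisfies c + rr + e = (1 + c)/m = (1 + 0.46) / 2.384035 ≈ 0.612407.
With c = 0.46 and e = 0, the required reserve ratio on checkable deposits is 0.612407 − 0.46 − 0 = 0.152407.

0.152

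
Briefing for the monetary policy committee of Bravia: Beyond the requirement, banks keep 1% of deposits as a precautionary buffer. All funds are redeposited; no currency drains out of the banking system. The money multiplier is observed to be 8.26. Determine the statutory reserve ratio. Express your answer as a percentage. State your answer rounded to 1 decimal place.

Using m = 8.26. Since m = (1 + c)/(c + rr + e), the denominator satisfies c + rr + e = (1 + c)/m = (1 + 0) / 8.26 ≈ 0.121065.
With c = 0 and e = 0.01, the statutory reserve ratio is 0.121065 − 0 − 0.01 = 0.111065.

11.1%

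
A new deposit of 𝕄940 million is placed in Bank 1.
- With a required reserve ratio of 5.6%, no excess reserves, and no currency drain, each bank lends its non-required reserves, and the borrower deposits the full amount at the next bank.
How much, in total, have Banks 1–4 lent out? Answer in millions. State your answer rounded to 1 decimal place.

𝕄3262.3 million

Bank i lends (1 − rr)^i of the original deposit: Bank 1 lends 940·0.9440 = 887.3600, Bank 2 lends 940·0.9440² ≈ 837.6678, and so on.
Summing a geometric series: total = 940·[0.9440·(1 − 0.9440^4) / (1 − 0.9440)] ≈ 3262.2622 million.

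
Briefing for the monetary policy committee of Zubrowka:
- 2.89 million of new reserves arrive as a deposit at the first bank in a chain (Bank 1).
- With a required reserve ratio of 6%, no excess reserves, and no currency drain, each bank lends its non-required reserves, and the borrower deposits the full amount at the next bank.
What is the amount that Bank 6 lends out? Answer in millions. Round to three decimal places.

Each bank lends a fraction (1 − rr) = 0.9400 of the deposit it receives, so Bank 6 receives 2.89·0.9400^5 and lends 2.89·0.9400^6 ≈ 1.9937 million.

1.994 million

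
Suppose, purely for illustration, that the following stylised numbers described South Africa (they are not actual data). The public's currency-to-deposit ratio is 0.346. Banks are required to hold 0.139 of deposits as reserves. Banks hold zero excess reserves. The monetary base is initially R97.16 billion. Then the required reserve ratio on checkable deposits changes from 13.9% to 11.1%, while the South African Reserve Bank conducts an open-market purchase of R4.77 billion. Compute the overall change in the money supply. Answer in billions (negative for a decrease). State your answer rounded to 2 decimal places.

Before: m₁ = (1 + 0.346) / (0.139 + 0.346) ≈ 2.775258, MB₁ = 97.16, so M₁ = 2.775258 × 97.16 ≈ 269.6441 billion.
After: m₂ = (1 + 0.346) / (0.111 + 0.346) ≈ 2.945295, MB₂ = 97.16 + 4.77 = 101.93, so M₂ = 2.945295 × 101.93 ≈ 300.2139 billion.
ΔM = M₂ − M₁ = 300.2139 − 269.6441 = 30.5698 billion.

R30.57 billion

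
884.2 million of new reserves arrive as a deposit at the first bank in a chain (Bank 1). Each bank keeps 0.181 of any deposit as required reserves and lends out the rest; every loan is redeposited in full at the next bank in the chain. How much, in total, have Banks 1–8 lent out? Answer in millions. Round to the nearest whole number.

Bank i lends (1 − rr)^i of the original deposit: Bank 1 lends 884.2·0.8190 = 724.1598, Bank 2 lends 884.2·0.8190² ≈ 593.0869, and so on.
Summing a geometric series: total = 884.2·[0.8190·(1 − 0.8190^8) / (1 − 0.8190)] ≈ 3190.9910 million.

3191 million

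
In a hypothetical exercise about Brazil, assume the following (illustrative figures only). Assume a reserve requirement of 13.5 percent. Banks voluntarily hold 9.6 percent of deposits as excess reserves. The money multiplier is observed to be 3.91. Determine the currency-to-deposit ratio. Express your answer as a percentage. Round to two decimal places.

Using m = 3.91. From m = (1 + c)/(c + rr + e), rearranging gives 1 + c = m·(c + rr + e), so c·(1 − m) = m·(rr + e) − 1.
Hence c = [m·(rr + e) − 1]/(1 − m) = [3.91 × (0.135 + 0.096) − 1] / (1 − 3.91) ≈ 0.033261.

3.33%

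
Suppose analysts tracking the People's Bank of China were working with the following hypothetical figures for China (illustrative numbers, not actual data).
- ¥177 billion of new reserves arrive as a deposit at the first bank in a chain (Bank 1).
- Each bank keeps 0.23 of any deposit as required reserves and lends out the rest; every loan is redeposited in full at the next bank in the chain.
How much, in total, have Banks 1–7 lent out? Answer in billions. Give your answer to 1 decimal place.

¥497.5 billion

Bank i lends (1 − rr)^i of the original deposit: Bank 1 lends 177·0.7700 = 136.2900, Bank 2 lends 177·0.7700² = 104.9433, and so on.
Summing a geometric series: total = 177·[0.7700·(1 − 0.7700^7) / (1 − 0.7700)] ≈ 497.4673 billion.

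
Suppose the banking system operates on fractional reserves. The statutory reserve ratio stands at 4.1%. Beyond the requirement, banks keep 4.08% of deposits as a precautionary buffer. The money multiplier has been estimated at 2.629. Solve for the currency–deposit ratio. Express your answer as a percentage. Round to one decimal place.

Using m = 2.629. From m = (1 + c)/(c + rr + e), rearranging gives 1 + c = m·(c + rr + e), so c·(1 − m) = m·(rr + e) − 1.
Hence c = [m·(rr + e) − 1]/(1 − m) = [2.629 × (0.041 + 0.0408) − 1] / (1 − 2.629) ≈ 0.481859.

48.2%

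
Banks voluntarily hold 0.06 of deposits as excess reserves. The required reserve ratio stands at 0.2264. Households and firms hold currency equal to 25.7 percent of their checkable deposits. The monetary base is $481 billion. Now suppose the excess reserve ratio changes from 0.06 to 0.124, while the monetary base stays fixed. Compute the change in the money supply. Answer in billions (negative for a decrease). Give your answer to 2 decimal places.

Initially m₁ = (1 + 0.257) / (0.2264 + 0.06 + 0.257) ≈ 2.313213, so M₁ = 2.313213 × 481 ≈ 1112.6555 billion.
After the change m₂ = (1 + 0.257) / (0.2264 + 0.124 + 0.257) ≈ 2.069476, so M₂ = 2.069476 × 481 ≈ 995.418 billion.
ΔM = M₂ − M₁ = 995.418 − 1112.6555 = -117.2375 billion.

-117.24 billion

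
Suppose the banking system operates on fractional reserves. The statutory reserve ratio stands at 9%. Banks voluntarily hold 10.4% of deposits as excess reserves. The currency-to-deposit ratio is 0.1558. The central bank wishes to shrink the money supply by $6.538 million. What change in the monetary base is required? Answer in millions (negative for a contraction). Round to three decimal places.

The money multiplier is m = (1 + c) / (rr + e + c) = (1 + 0.1558) / (0.09 + 0.104 + 0.1558) ≈ 3.30417.
ΔMB = ΔM / m = (−6.538) / 3.30417 ≈ -1.9787 million.

-1.979 million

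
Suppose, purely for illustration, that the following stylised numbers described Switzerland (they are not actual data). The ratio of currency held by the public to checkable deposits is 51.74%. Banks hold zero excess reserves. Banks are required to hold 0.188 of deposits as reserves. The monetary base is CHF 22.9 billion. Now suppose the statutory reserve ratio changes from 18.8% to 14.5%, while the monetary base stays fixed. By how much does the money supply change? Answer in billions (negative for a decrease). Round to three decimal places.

Initially m₁ = (1 + 0.5174) / (0.188 + 0.5174) ≈ 2.151120, so M₁ = 2.151120 × 22.9 ≈ 49.2606 billion.
After the change m₂ = (1 + 0.5174) / (0.145 + 0.5174) ≈ 2.290761, so M₂ = 2.290761 × 22.9 ≈ 52.4584 billion.
ΔM = M₂ − M₁ = 52.4584 − 49.2606 = 3.1978 billion.

CHF 3.198 billion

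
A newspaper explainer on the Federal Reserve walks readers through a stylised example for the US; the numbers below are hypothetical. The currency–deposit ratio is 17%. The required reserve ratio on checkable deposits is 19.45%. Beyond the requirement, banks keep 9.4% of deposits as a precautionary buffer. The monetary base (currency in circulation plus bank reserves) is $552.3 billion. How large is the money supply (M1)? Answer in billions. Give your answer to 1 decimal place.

$1409.4 billion

The money multiplier is m = (1 + c) / (rr + e + c) = (1 + 0.17) / (0.1945 + 0.094 + 0.17) ≈ 2.55180.
So M = m × MB = 2.55180 × 552.3 ≈ 1409.3591 billion.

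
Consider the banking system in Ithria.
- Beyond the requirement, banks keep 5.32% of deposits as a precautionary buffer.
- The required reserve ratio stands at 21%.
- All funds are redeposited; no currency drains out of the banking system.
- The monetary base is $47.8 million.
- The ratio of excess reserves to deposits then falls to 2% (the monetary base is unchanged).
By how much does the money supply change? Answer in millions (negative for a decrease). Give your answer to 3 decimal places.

$26.215 million

Initially m₁ = 1 / (0.21 + 0.0532) ≈ 3.799392, so M₁ = 3.799392 × 47.8 ≈ 181.6109 million.
After the change m₂ = 1 / (0.21 + 0.02) ≈ 4.347826, so M₂ = 4.347826 × 47.8 ≈ 207.8261 million.
ΔM = M₂ − M₁ = 207.8261 − 181.6109 = 26.2152 million.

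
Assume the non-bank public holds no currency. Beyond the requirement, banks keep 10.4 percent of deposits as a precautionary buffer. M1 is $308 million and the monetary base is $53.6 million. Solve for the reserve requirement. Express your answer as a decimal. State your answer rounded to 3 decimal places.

Using m = M/MB = 308/53.6 ≈ 5.746269. Since m = (1 + c)/(c + rr + e), the denominator satisfies c + rr + e = (1 + c)/m = (1 + 0) / 5.746269 ≈ 0.174026.
With c = 0 and e = 0.104, the reserve requirement is 0.174026 − 0 − 0.104 = 0.070026.

0.070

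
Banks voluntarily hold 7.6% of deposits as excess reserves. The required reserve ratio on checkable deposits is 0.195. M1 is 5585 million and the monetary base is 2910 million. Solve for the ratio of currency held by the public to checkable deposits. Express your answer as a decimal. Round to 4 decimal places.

0.5220

Using m = M/MB = 5585/2910 ≈ 1.919244. From m = (1 + c)/(c + rr + e), rearranging gives 1 + c = m·(c + rr + e), so c·(1 − m) = m·(rr + e) − 1.
Hence c = [m·(rr + e) − 1]/(1 − m) = [1.919244 × (0.195 + 0.076) − 1] / (1 − 1.919244) ≈ 0.522043.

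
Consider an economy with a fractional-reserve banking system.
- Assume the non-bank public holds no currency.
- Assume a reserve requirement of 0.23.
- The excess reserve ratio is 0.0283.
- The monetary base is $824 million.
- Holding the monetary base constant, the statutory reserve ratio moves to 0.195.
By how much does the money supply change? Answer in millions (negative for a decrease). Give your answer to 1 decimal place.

$500.0 million

Initially m₁ = 1 / (0.23 + 0.0283) ≈ 3.87147, so M₁ = 3.87147 × 824 ≈ 3190.0913 million.
After the change m₂ = 1 / (0.195 + 0.0283) ≈ 4.47828, so M₂ = 4.47828 × 824 ≈ 3690.1027 million.
ΔM = M₂ − M₁ = 3690.1027 − 3190.0913 = 500.0114 million.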